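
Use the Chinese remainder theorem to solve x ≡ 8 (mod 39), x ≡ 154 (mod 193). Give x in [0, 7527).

Write x = 8 + 39·k. Then 39·k ≡ 154 − 8 ≡ 146 (mod 193).
Need 39⁻¹ mod 193. Extended Euclid on (193, 39):
193 = 4×39 + 37
39 = 1×37 + 2
37 = 18×2 + 1
2 = 2×1 + 0
Back-substitute:
1 = 37 − 18·2
1 = −18·39 + 19·37
1 = 19·193 − 94·39
39⁻¹ ≡ 99 (mod 193), so k ≡ 99·146 ≡ 172 (mod 193).
x = 8 + 39·172 = 6716.

6716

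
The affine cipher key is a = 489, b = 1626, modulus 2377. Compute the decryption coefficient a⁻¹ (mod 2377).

1643

gcd(2377, 489) by repeated division:
2377 = 4×489 + 421
489 = 1×421 + 68
421 = 6×68 + 13
68 = 5×13 + 3
13 = 4×3 + 1
3 = 3×1 + 0
gcd = 1, so the inverse exists. Back-substitute:
1 = 13 − 4·3
1 = −4·68 + 21·13
1 = 21·421 − 130·68
1 = −130·489 + 151·421
1 = 151·2377 − 734·489
So 489·(-734) ≡ 1 (mod 2377), and -734 ≡ 1643 (mod 2377).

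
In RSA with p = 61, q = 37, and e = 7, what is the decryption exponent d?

1543

φ(n) = (p−1)(q−1) = 60·36 = 2160.
Need d with 7·d ≡ 1 (mod 2160). Apply the extended Euclidean algorithm:
2160 = 308·7 + 4
7 = 1·4 + 3
4 = 1·3 + 1
3 = 3·1 + 0
Back-substitute:
1 = 4 − 3
1 = −7 + 2·4
1 = 2·2160 − 617·7
So 7·(-617) ≡ 1 (mod 2160), hence d ≡ -617 ≡ 1543 (mod 2160).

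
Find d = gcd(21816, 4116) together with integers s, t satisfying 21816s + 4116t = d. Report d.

Euclidean algorithm:
21816 = 5·4116 + 1236
4116 = 3·1236 + 408
1236 = 3·408 + 12
408 = 34·12 + 0
gcd(21816, 4116) = 12.
Working backward:
12 = 1236 − 3·408
12 = −3·4116 + 10·1236
12 = 10·21816 − 53·4116
So 12 = (10)·21816 + (-53)·4116.

12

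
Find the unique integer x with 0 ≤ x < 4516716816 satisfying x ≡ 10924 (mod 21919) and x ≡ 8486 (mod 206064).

2971657430

Write x = 10924 + 21919·k. Then 21919·k ≡ 8486 − 10924 ≡ 203626 (mod 206064).
Need 21919⁻¹ mod 206064. Extended Euclid on (206064, 21919):
206064 = 9*21919 + 8793
21919 = 2*8793 + 4333
8793 = 2*4333 + 127
4333 = 34*127 + 15
127 = 8*15 + 7
15 = 2*7 + 1
7 = 7*1 + 0
Back-substitute:
1 = 15 − 2·7
1 = −2·127 + 17·15
1 = 17·4333 − 580·127
1 = −580·8793 + 1177·4333
1 = 1177·21919 − 2934·8793
1 = −2934·206064 + 27583·21919
21919⁻¹ ≡ 27583 (mod 206064), so k ≡ 27583·203626 ≡ 135574 (mod 206064).
x = 10924 + 21919·135574 = 2971657430.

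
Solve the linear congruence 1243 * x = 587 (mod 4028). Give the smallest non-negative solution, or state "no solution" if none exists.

1705

First find gcd(1243, 4028):
4028 = 3·1243 + 299
1243 = 4·299 + 47
299 = 6·47 + 17
47 = 2·17 + 13
17 = 1·13 + 4
13 = 3·4 + 1
4 = 4·1 + 0
gcd = 1, so a unique solution mod 4028 exists.
Back-substitute for the Bézout coefficients:
1 = 13 − 3·4
1 = −3·17 + 4·13
1 = 4·47 − 11·17
1 = −11·299 + 70·47
1 = 70·1243 − 291·299
1 = −291·4028 + 943·1243
So 1243·(943) ≡ 1 (mod 4028), giving 1243⁻¹ ≡ 943.
x ≡ 1243⁻¹·587 ≡ 943·587 ≡ 1705 (mod 4028).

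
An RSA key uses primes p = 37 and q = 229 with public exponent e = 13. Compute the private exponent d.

φ(n) = (p−1)(q−1) = 36·228 = 8208.
Need d with 13·d ≡ 1 (mod 8208). Apply the extended Euclidean algorithm:
8208 = 631*13 + 5
13 = 2*5 + 3
5 = 1*3 + 2
3 = 1*2 + 1
2 = 2*1 + 0
Back-substitute:
1 = 3 − 2
1 = −5 + 2·3
1 = 2·13 − 5·5
1 = −5·8208 + 3157·13
So 13·3157 ≡ 1 (mod 8208), hence d = 3157.

3157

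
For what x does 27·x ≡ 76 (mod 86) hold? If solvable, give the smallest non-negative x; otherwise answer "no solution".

First find gcd(27, 86):
86 = 3×27 + 5
27 = 5×5 + 2
5 = 2×2 + 1
2 = 2×1 + 0
gcd = 1, so a unique solution mod 86 exists.
Back-substitute for the Bézout coefficients:
1 = 5 − 2·2
1 = −2·27 + 11·5
1 = 11·86 − 35·27
So 27·(-35) ≡ 1 (mod 86), giving 27⁻¹ ≡ 51.
x ≡ 27⁻¹·76 ≡ 51·76 ≡ 6 (mod 86).

6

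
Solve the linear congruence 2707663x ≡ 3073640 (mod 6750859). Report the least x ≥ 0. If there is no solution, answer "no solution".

5479394

First find gcd(2707663, 6750859):
6750859 = 2*2707663 + 1335533
2707663 = 2*1335533 + 36597
1335533 = 36*36597 + 18041
36597 = 2*18041 + 515
18041 = 35*515 + 16
515 = 32*16 + 3
16 = 5*3 + 1
3 = 3*1 + 0
gcd = 1, so a unique solution mod 6750859 exists.
Back-substitute for the Bézout coefficients:
1 = 16 − 5·3
1 = −5·515 + 161·16
1 = 161·18041 − 5640·515
1 = −5640·36597 + 11441·18041
1 = 11441·1335533 − 417516·36597
1 = −417516·2707663 + 846473·1335533
1 = 846473·6750859 − 2110462·2707663
So 2707663·(-2110462) ≡ 1 (mod 6750859), giving 2707663⁻¹ ≡ 4640397.
x ≡ 2707663⁻¹·3073640 ≡ 4640397·3073640 ≡ 5479394 (mod 6750859).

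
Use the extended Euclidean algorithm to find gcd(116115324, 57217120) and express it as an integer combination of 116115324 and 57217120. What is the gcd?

4

Apply Euclid's algorithm to 116115324 and 57217120:
116115324 = 2*57217120 + 1681084
57217120 = 34*1681084 + 60264
1681084 = 27*60264 + 53956
60264 = 1*53956 + 6308
53956 = 8*6308 + 3492
6308 = 1*3492 + 2816
3492 = 1*2816 + 676
2816 = 4*676 + 112
676 = 6*112 + 4
112 = 28*4 + 0
gcd(116115324, 57217120) = 4.
Back-substituting:
4 = 676 − 6·112
4 = −6·2816 + 25·676
4 = 25·3492 − 31·2816
4 = −31·6308 + 56·3492
4 = 56·53956 − 479·6308
4 = −479·60264 + 535·53956
4 = 535·1681084 − 14924·60264
4 = −14924·57217120 + 507951·1681084
4 = 507951·116115324 − 1030826·57217120
So 4 = (507951)·116115324 + (-1030826)·57217120.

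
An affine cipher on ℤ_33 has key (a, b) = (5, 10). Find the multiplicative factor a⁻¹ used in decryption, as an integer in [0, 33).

Apply the Euclidean algorithm to 33 and 5:
33 = 6×5 + 3
5 = 1×3 + 2
3 = 1×2 + 1
2 = 2×1 + 0
Since gcd(5, 33) = 1, back-substitute to write 1 as a combination:
1 = 3 − 2
1 = −5 + 2·3
1 = 2·33 − 13·5
So 5·(-13) ≡ 1 (mod 33), and -13 ≡ 20 (mod 33).

20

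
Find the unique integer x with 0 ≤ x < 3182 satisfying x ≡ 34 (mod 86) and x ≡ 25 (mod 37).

2356

Write x = 34 + 86·k. Then 86·k ≡ 25 − 34 ≡ 28 (mod 37).
Need 86⁻¹ mod 37. Extended Euclid on (37, 12):
37 = 3×12 + 1
12 = 12×1 + 0
Back-substitute:
1 = 37 − 3·12
86⁻¹ ≡ 34 (mod 37), so k ≡ 34·28 ≡ 27 (mod 37).
x = 34 + 86·27 = 2356.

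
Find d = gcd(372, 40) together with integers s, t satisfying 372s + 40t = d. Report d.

Apply Euclid's algorithm to 372 and 40:
372 = 9*40 + 12
40 = 3*12 + 4
12 = 3*4 + 0
gcd(372, 40) = 4.
Working backward:
4 = 40 − 3·12
4 = −3·372 + 28·40
So 4 = (-3)·372 + (28)·40.

4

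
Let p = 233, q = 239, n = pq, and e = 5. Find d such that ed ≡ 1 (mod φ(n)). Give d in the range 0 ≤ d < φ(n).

φ(n) = (p−1)(q−1) = 232·238 = 55216.
Need d with 5·d ≡ 1 (mod 55216). Apply the extended Euclidean algorithm:
55216 = 11043·5 + 1
5 = 5·1 + 0
Back-substitute:
1 = 55216 − 11043·5
So 5·(-11043) ≡ 1 (mod 55216), hence d ≡ -11043 ≡ 44173 (mod 55216).

44173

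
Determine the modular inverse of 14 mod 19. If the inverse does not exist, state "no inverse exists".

Apply the Euclidean algorithm to 19 and 14:
19 = 1×14 + 5
14 = 2×5 + 4
5 = 1×4 + 1
4 = 4×1 + 0
The gcd is 1. Working backward:
1 = 5 − 4
1 = −14 + 3·5
1 = 3·19 − 4·14
Hence 14⁻¹ ≡ -4 ≡ 15 (mod 19).

15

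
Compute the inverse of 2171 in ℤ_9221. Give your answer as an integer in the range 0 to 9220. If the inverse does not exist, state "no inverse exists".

8019

gcd(9221, 2171) by repeated division:
9221 = 4*2171 + 537
2171 = 4*537 + 23
537 = 23*23 + 8
23 = 2*8 + 7
8 = 1*7 + 1
7 = 7*1 + 0
The gcd is 1. Working backward:
1 = 8 − 7
1 = −23 + 3·8
1 = 3·537 − 70·23
1 = −70·2171 + 283·537
1 = 283·9221 − 1202·2171
Hence 2171⁻¹ ≡ -1202 ≡ 8019 (mod 9221).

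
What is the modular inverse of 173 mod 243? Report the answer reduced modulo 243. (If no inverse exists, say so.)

59

Run Euclid on (243, 173):
243 = 1×173 + 70
173 = 2×70 + 33
70 = 2×33 + 4
33 = 8×4 + 1
4 = 4×1 + 0
The gcd is 1. Working backward:
1 = 33 − 8·4
1 = −8·70 + 17·33
1 = 17·173 − 42·70
1 = −42·243 + 59·173
So 173·59 ≡ 1 (mod 243).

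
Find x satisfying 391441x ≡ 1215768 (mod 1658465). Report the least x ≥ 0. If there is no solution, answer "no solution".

1528313

First find gcd(391441, 1658465):
1658465 = 4×391441 + 92701
391441 = 4×92701 + 20637
92701 = 4×20637 + 10153
20637 = 2×10153 + 331
10153 = 30×331 + 223
331 = 1×223 + 108
223 = 2×108 + 7
108 = 15×7 + 3
7 = 2×3 + 1
3 = 3×1 + 0
gcd = 1, so a unique solution mod 1658465 exists.
Back-substitute for the Bézout coefficients:
1 = 7 − 2·3
1 = −2·108 + 31·7
1 = 31·223 − 64·108
1 = −64·331 + 95·223
1 = 95·10153 − 2914·331
1 = −2914·20637 + 5923·10153
1 = 5923·92701 − 26606·20637
1 = −26606·391441 + 112347·92701
1 = 112347·1658465 − 475994·391441
So 391441·(-475994) ≡ 1 (mod 1658465), giving 391441⁻¹ ≡ 1182471.
x ≡ 391441⁻¹·1215768 ≡ 1182471·1215768 ≡ 1528313 (mod 1658465).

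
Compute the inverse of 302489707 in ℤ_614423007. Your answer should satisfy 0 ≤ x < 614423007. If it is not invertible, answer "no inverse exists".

Extended Euclidean algorithm:
614423007 = 2·302489707 + 9443593
302489707 = 32·9443593 + 294731
9443593 = 32·294731 + 12201
294731 = 24·12201 + 1907
12201 = 6·1907 + 759
1907 = 2·759 + 389
759 = 1·389 + 370
389 = 1·370 + 19
370 = 19·19 + 9
19 = 2·9 + 1
9 = 9·1 + 0
gcd = 1, so the inverse exists. Back-substitute:
1 = 19 − 2·9
1 = −2·370 + 39·19
1 = 39·389 − 41·370
1 = −41·759 + 80·389
1 = 80·1907 − 201·759
1 = −201·12201 + 1286·1907
1 = 1286·294731 − 31065·12201
1 = −31065·9443593 + 995366·294731
1 = 995366·302489707 − 31882777·9443593
1 = −31882777·614423007 + 64760920·302489707
So 302489707·64760920 ≡ 1 (mod 614423007).

64760920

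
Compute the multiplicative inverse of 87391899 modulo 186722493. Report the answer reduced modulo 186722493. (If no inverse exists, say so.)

Euclidean algorithm on 186722493, 87391899:
186722493 = 2×87391899 + 11938695
87391899 = 7×11938695 + 3821034
11938695 = 3×3821034 + 475593
3821034 = 8×475593 + 16290
475593 = 29×16290 + 3183
16290 = 5×3183 + 375
3183 = 8×375 + 183
375 = 2×183 + 9
183 = 20×9 + 3
9 = 3×3 + 0
gcd(87391899, 186722493) = 3 ≠ 1, so 87391899 has no multiplicative inverse modulo 186722493.

no inverse exists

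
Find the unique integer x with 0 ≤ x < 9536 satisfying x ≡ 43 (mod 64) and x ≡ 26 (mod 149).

Write x = 43 + 64·k. Then 64·k ≡ 26 − 43 ≡ 132 (mod 149).
Need 64⁻¹ mod 149. Extended Euclid on (149, 64):
149 = 2·64 + 21
64 = 3·21 + 1
21 = 21·1 + 0
Back-substitute:
1 = 64 − 3·21
1 = −3·149 + 7·64
64⁻¹ ≡ 7 (mod 149), so k ≡ 7·132 ≡ 30 (mod 149).
x = 43 + 64·30 = 1963.

1963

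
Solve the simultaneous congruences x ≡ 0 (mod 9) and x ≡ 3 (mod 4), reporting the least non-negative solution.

27

Write x = 0 + 9·k. Then 9·k ≡ 3 − 0 ≡ 3 (mod 4).
Need 9⁻¹ mod 4. Extended Euclid on (4, 1):
4 = 4×1 + 0
9⁻¹ ≡ 1 (mod 4), so k ≡ 1·3 ≡ 3 (mod 4).
x = 0 + 9·3 = 27.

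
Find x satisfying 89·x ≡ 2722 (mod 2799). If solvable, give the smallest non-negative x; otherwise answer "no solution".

First find gcd(89, 2799):
2799 = 31×89 + 40
89 = 2×40 + 9
40 = 4×9 + 4
9 = 2×4 + 1
4 = 4×1 + 0
gcd = 1, so a unique solution mod 2799 exists.
Back-substitute for the Bézout coefficients:
1 = 9 − 2·4
1 = −2·40 + 9·9
1 = 9·89 − 20·40
1 = −20·2799 + 629·89
So 89·(629) ≡ 1 (mod 2799), giving 89⁻¹ ≡ 629.
x ≡ 89⁻¹·2722 ≡ 629·2722 ≡ 1949 (mod 2799).

1949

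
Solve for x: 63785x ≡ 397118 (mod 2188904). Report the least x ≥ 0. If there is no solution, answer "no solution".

First find gcd(63785, 2188904):
2188904 = 34·63785 + 20214
63785 = 3·20214 + 3143
20214 = 6·3143 + 1356
3143 = 2·1356 + 431
1356 = 3·431 + 63
431 = 6·63 + 53
63 = 1·53 + 10
53 = 5·10 + 3
10 = 3·3 + 1
3 = 3·1 + 0
gcd = 1, so a unique solution mod 2188904 exists.
Back-substitute for the Bézout coefficients:
1 = 10 − 3·3
1 = −3·53 + 16·10
1 = 16·63 − 19·53
1 = −19·431 + 130·63
1 = 130·1356 − 409·431
1 = −409·3143 + 948·1356
1 = 948·20214 − 6097·3143
1 = −6097·63785 + 19239·20214
1 = 19239·2188904 − 660223·63785
So 63785·(-660223) ≡ 1 (mod 2188904), giving 63785⁻¹ ≡ 1528681.
x ≡ 63785⁻¹·397118 ≡ 1528681·397118 ≡ 483806 (mod 2188904).

483806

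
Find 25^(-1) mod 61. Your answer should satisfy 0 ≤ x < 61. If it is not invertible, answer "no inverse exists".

Run Euclid on (61, 25):
61 = 2*25 + 11
25 = 2*11 + 3
11 = 3*3 + 2
3 = 1*2 + 1
2 = 2*1 + 0
The gcd is 1. Working backward:
1 = 3 − 2
1 = −11 + 4·3
1 = 4·25 − 9·11
1 = −9·61 + 22·25
So 25·22 ≡ 1 (mod 61).

22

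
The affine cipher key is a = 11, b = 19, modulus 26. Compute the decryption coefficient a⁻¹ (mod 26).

19

gcd(26, 11) by repeated division:
26 = 2×11 + 4
11 = 2×4 + 3
4 = 1×3 + 1
3 = 3×1 + 0
gcd = 1, so the inverse exists. Back-substitute:
1 = 4 − 3
1 = −11 + 3·4
1 = 3·26 − 7·11
Hence 11⁻¹ ≡ -7 ≡ 19 (mod 26).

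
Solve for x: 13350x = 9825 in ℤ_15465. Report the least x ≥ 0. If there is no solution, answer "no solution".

690

First find gcd(13350, 15465):
15465 = 1×13350 + 2115
13350 = 6×2115 + 660
2115 = 3×660 + 135
660 = 4×135 + 120
135 = 1×120 + 15
120 = 8×15 + 0
gcd = 15 and 15 | 9825, so solutions exist. Divide through by 15: 890x ≡ 655 (mod 1031).
Now find 890⁻¹ mod 1031:
1031 = 1×890 + 141
890 = 6×141 + 44
141 = 3×44 + 9
44 = 4×9 + 8
9 = 1×8 + 1
8 = 8×1 + 0
Back-substitute:
1 = 9 − 8
1 = −44 + 5·9
1 = 5·141 − 16·44
1 = −16·890 + 101·141
1 = 101·1031 − 117·890
So 890·(-117) ≡ 1 (mod 1031), i.e. 890⁻¹ ≡ 914.
Then x ≡ 914·655 ≡ 690 (mod 1031); the smallest non-negative solution is x = 690.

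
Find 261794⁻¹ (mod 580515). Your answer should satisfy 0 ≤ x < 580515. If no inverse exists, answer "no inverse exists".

Compute gcd(261794, 580515):
580515 = 2*261794 + 56927
261794 = 4*56927 + 34086
56927 = 1*34086 + 22841
34086 = 1*22841 + 11245
22841 = 2*11245 + 351
11245 = 32*351 + 13
351 = 27*13 + 0
The gcd is 13, not 1, hence no inverse exists.

no inverse exists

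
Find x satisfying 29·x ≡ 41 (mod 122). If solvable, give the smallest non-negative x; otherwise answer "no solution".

First find gcd(29, 122):
122 = 4·29 + 6
29 = 4·6 + 5
6 = 1·5 + 1
5 = 5·1 + 0
gcd = 1, so a unique solution mod 122 exists.
Back-substitute for the Bézout coefficients:
1 = 6 − 5
1 = −29 + 5·6
1 = 5·122 − 21·29
So 29·(-21) ≡ 1 (mod 122), giving 29⁻¹ ≡ 101.
x ≡ 29⁻¹·41 ≡ 101·41 ≡ 115 (mod 122).

115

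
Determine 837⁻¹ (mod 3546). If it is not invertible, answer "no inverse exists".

Euclidean algorithm on 3546, 837:
3546 = 4*837 + 198
837 = 4*198 + 45
198 = 4*45 + 18
45 = 2*18 + 9
18 = 2*9 + 0
Since gcd = 9 > 1, 837 is not a unit mod 3546.

no inverse exists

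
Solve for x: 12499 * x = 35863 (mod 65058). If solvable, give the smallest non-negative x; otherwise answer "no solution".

First find gcd(12499, 65058):
65058 = 5*12499 + 2563
12499 = 4*2563 + 2247
2563 = 1*2247 + 316
2247 = 7*316 + 35
316 = 9*35 + 1
35 = 35*1 + 0
gcd = 1, so a unique solution mod 65058 exists.
Back-substitute for the Bézout coefficients:
1 = 316 − 9·35
1 = −9·2247 + 64·316
1 = 64·2563 − 73·2247
1 = −73·12499 + 356·2563
1 = 356·65058 − 1853·12499
So 12499·(-1853) ≡ 1 (mod 65058), giving 12499⁻¹ ≡ 63205.
x ≡ 12499⁻¹·35863 ≡ 63205·35863 ≡ 35137 (mod 65058).

35137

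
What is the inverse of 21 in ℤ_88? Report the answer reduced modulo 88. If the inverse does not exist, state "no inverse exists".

Apply the Euclidean algorithm to 88 and 21:
88 = 4×21 + 4
21 = 5×4 + 1
4 = 4×1 + 0
Since gcd(21, 88) = 1, back-substitute to write 1 as a combination:
1 = 21 − 5·4
1 = −5·88 + 21·21
So 21·21 ≡ 1 (mod 88).

21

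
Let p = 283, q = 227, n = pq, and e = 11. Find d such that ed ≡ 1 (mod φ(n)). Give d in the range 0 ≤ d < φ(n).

34763

φ(n) = (p−1)(q−1) = 282·226 = 63732.
Need d with 11·d ≡ 1 (mod 63732). Apply the extended Euclidean algorithm:
63732 = 5793·11 + 9
11 = 1·9 + 2
9 = 4·2 + 1
2 = 2·1 + 0
Back-substitute:
1 = 9 − 4·2
1 = −4·11 + 5·9
1 = 5·63732 − 28969·11
So 11·(-28969) ≡ 1 (mod 63732), hence d ≡ -28969 ≡ 34763 (mod 63732).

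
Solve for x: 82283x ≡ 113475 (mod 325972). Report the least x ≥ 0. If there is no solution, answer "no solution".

183245

First find gcd(82283, 325972):
325972 = 3·82283 + 79123
82283 = 1·79123 + 3160
79123 = 25·3160 + 123
3160 = 25·123 + 85
123 = 1·85 + 38
85 = 2·38 + 9
38 = 4·9 + 2
9 = 4·2 + 1
2 = 2·1 + 0
gcd = 1, so a unique solution mod 325972 exists.
Back-substitute for the Bézout coefficients:
1 = 9 − 4·2
1 = −4·38 + 17·9
1 = 17·85 − 38·38
1 = −38·123 + 55·85
1 = 55·3160 − 1413·123
1 = −1413·79123 + 35380·3160
1 = 35380·82283 − 36793·79123
1 = −36793·325972 + 145759·82283
So 82283·(145759) ≡ 1 (mod 325972), giving 82283⁻¹ ≡ 145759.
x ≡ 82283⁻¹·113475 ≡ 145759·113475 ≡ 183245 (mod 325972).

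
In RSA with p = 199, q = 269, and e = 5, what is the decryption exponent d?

10613

φ(n) = (p−1)(q−1) = 198·268 = 53064.
Need d with 5·d ≡ 1 (mod 53064). Apply the extended Euclidean algorithm:
53064 = 10612·5 + 4
5 = 1·4 + 1
4 = 4·1 + 0
Back-substitute:
1 = 5 − 4
1 = −53064 + 10613·5
So 5·10613 ≡ 1 (mod 53064), hence d = 10613.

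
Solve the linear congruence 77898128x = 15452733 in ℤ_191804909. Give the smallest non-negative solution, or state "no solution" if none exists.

156904537

First find gcd(77898128, 191804909):
191804909 = 2*77898128 + 36008653
77898128 = 2*36008653 + 5880822
36008653 = 6*5880822 + 723721
5880822 = 8*723721 + 91054
723721 = 7*91054 + 86343
91054 = 1*86343 + 4711
86343 = 18*4711 + 1545
4711 = 3*1545 + 76
1545 = 20*76 + 25
76 = 3*25 + 1
25 = 25*1 + 0
gcd = 1, so a unique solution mod 191804909 exists.
Back-substitute for the Bézout coefficients:
1 = 76 − 3·25
1 = −3·1545 + 61·76
1 = 61·4711 − 186·1545
1 = −186·86343 + 3409·4711
1 = 3409·91054 − 3595·86343
1 = −3595·723721 + 28574·91054
1 = 28574·5880822 − 232187·723721
1 = −232187·36008653 + 1421696·5880822
1 = 1421696·77898128 − 3075579·36008653
1 = −3075579·191804909 + 7572854·77898128
So 77898128·(7572854) ≡ 1 (mod 191804909), giving 77898128⁻¹ ≡ 7572854.
x ≡ 77898128⁻¹·15452733 ≡ 7572854·15452733 ≡ 156904537 (mod 191804909).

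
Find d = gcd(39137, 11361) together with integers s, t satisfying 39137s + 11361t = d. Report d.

7

Repeated division:
39137 = 3·11361 + 5054
11361 = 2·5054 + 1253
5054 = 4·1253 + 42
1253 = 29·42 + 35
42 = 1·35 + 7
35 = 5·7 + 0
gcd(39137, 11361) = 7.
Express as a combination:
7 = 42 − 35
7 = −1253 + 30·42
7 = 30·5054 − 121·1253
7 = −121·11361 + 272·5054
7 = 272·39137 − 937·11361
So 7 = (272)·39137 + (-937)·11361.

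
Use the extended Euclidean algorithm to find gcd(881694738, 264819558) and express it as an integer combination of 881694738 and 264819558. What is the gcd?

6

Repeated division:
881694738 = 3×264819558 + 87236064
264819558 = 3×87236064 + 3111366
87236064 = 28×3111366 + 117816
3111366 = 26×117816 + 48150
117816 = 2×48150 + 21516
48150 = 2×21516 + 5118
21516 = 4×5118 + 1044
5118 = 4×1044 + 942
1044 = 1×942 + 102
942 = 9×102 + 24
102 = 4×24 + 6
24 = 4×6 + 0
gcd(881694738, 264819558) = 6.
Back-substituting:
6 = 102 − 4·24
6 = −4·942 + 37·102
6 = 37·1044 − 41·942
6 = −41·5118 + 201·1044
6 = 201·21516 − 845·5118
6 = −845·48150 + 1891·21516
6 = 1891·117816 − 4627·48150
6 = −4627·3111366 + 122193·117816
6 = 122193·87236064 − 3426031·3111366
6 = −3426031·264819558 + 10400286·87236064
6 = 10400286·881694738 − 34626889·264819558
So 6 = (10400286)·881694738 + (-34626889)·264819558.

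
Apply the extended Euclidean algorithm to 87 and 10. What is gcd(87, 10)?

Repeated division:
87 = 8·10 + 7
10 = 1·7 + 3
7 = 2·3 + 1
3 = 3·1 + 0
gcd(87, 10) = 1.
Back-substituting:
1 = 7 − 2·3
1 = −2·10 + 3·7
1 = 3·87 − 26·10
So 1 = (3)·87 + (-26)·10.

1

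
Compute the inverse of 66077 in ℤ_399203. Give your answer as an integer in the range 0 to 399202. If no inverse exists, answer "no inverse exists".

Extended Euclidean algorithm:
399203 = 6·66077 + 2741
66077 = 24·2741 + 293
2741 = 9·293 + 104
293 = 2·104 + 85
104 = 1·85 + 19
85 = 4·19 + 9
19 = 2·9 + 1
9 = 9·1 + 0
gcd = 1, so the inverse exists. Back-substitute:
1 = 19 − 2·9
1 = −2·85 + 9·19
1 = 9·104 − 11·85
1 = −11·293 + 31·104
1 = 31·2741 − 290·293
1 = −290·66077 + 6991·2741
1 = 6991·399203 − 42236·66077
So 66077·(-42236) ≡ 1 (mod 399203), and -42236 ≡ 356967 (mod 399203).

356967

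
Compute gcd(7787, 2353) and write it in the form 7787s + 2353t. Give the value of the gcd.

Repeated division:
7787 = 3×2353 + 728
2353 = 3×728 + 169
728 = 4×169 + 52
169 = 3×52 + 13
52 = 4×13 + 0
gcd(7787, 2353) = 13.
Express as a combination:
13 = 169 − 3·52
13 = −3·728 + 13·169
13 = 13·2353 − 42·728
13 = −42·7787 + 139·2353
So 13 = (-42)·7787 + (139)·2353.

13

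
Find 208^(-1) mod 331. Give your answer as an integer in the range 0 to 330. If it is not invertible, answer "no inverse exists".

148

Extended Euclidean algorithm:
331 = 1*208 + 123
208 = 1*123 + 85
123 = 1*85 + 38
85 = 2*38 + 9
38 = 4*9 + 2
9 = 4*2 + 1
2 = 2*1 + 0
gcd = 1, so the inverse exists. Back-substitute:
1 = 9 − 4·2
1 = −4·38 + 17·9
1 = 17·85 − 38·38
1 = −38·123 + 55·85
1 = 55·208 − 93·123
1 = −93·331 + 148·208
So 208·148 ≡ 1 (mod 331).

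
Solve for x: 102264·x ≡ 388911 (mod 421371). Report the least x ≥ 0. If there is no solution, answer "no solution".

First find gcd(102264, 421371):
421371 = 4×102264 + 12315
102264 = 8×12315 + 3744
12315 = 3×3744 + 1083
3744 = 3×1083 + 495
1083 = 2×495 + 93
495 = 5×93 + 30
93 = 3×30 + 3
30 = 10×3 + 0
gcd = 3 and 3 | 388911, so solutions exist. Divide through by 3: 34088x ≡ 129637 (mod 140457).
Now find 34088⁻¹ mod 140457:
140457 = 4*34088 + 4105
34088 = 8*4105 + 1248
4105 = 3*1248 + 361
1248 = 3*361 + 165
361 = 2*165 + 31
165 = 5*31 + 10
31 = 3*10 + 1
10 = 10*1 + 0
Back-substitute:
1 = 31 − 3·10
1 = −3·165 + 16·31
1 = 16·361 − 35·165
1 = −35·1248 + 121·361
1 = 121·4105 − 398·1248
1 = −398·34088 + 3305·4105
1 = 3305·140457 − 13618·34088
So 34088·(-13618) ≡ 1 (mod 140457), i.e. 34088⁻¹ ≡ 126839.
Then x ≡ 126839·129637 ≡ 7367 (mod 140457); the smallest non-negative solution is x = 7367.

7367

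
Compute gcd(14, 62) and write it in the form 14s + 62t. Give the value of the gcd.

Repeated division:
62 = 4·14 + 6
14 = 2·6 + 2
6 = 3·2 + 0
gcd(14, 62) = 2.
Back-substituting:
2 = 14 − 2·6
2 = −2·62 + 9·14
So 2 = (-2)·62 + (9)·14.

2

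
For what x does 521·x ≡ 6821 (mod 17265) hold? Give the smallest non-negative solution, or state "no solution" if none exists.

First find gcd(521, 17265):
17265 = 33×521 + 72
521 = 7×72 + 17
72 = 4×17 + 4
17 = 4×4 + 1
4 = 4×1 + 0
gcd = 1, so a unique solution mod 17265 exists.
Back-substitute for the Bézout coefficients:
1 = 17 − 4·4
1 = −4·72 + 17·17
1 = 17·521 − 123·72
1 = −123·17265 + 4076·521
So 521·(4076) ≡ 1 (mod 17265), giving 521⁻¹ ≡ 4076.
x ≡ 521⁻¹·6821 ≡ 4076·6821 ≡ 5746 (mod 17265).

5746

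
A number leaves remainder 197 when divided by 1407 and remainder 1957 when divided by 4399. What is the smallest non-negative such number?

Write x = 197 + 1407·k. Then 1407·k ≡ 1957 − 197 ≡ 1760 (mod 4399).
Need 1407⁻¹ mod 4399. Extended Euclid on (4399, 1407):
4399 = 3*1407 + 178
1407 = 7*178 + 161
178 = 1*161 + 17
161 = 9*17 + 8
17 = 2*8 + 1
8 = 8*1 + 0
Back-substitute:
1 = 17 − 2·8
1 = −2·161 + 19·17
1 = 19·178 − 21·161
1 = −21·1407 + 166·178
1 = 166·4399 − 519·1407
1407⁻¹ ≡ 3880 (mod 4399), so k ≡ 3880·1760 ≡ 1552 (mod 4399).
x = 197 + 1407·1552 = 2183861.

2183861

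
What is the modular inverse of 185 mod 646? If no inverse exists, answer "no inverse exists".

Run Euclid on (646, 185):
646 = 3*185 + 91
185 = 2*91 + 3
91 = 30*3 + 1
3 = 3*1 + 0
The gcd is 1. Working backward:
1 = 91 − 30·3
1 = −30·185 + 61·91
1 = 61·646 − 213·185
So 185·(-213) ≡ 1 (mod 646), and -213 ≡ 433 (mod 646).

433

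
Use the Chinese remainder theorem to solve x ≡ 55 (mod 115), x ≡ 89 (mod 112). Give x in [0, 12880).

9945

Write x = 55 + 115·k. Then 115·k ≡ 89 − 55 ≡ 34 (mod 112).
Need 115⁻¹ mod 112. Extended Euclid on (112, 3):
112 = 37*3 + 1
3 = 3*1 + 0
Back-substitute:
1 = 112 − 37·3
115⁻¹ ≡ 75 (mod 112), so k ≡ 75·34 ≡ 86 (mod 112).
x = 55 + 115·86 = 9945.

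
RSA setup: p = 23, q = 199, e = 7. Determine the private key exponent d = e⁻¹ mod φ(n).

φ(n) = (p−1)(q−1) = 22·198 = 4356.
Need d with 7·d ≡ 1 (mod 4356). Apply the extended Euclidean algorithm:
4356 = 622·7 + 2
7 = 3·2 + 1
2 = 2·1 + 0
Back-substitute:
1 = 7 − 3·2
1 = −3·4356 + 1867·7
So 7·1867 ≡ 1 (mod 4356), hence d = 1867.

1867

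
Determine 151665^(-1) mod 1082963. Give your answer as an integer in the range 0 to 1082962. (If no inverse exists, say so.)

936640

gcd(1082963, 151665) by repeated division:
1082963 = 7×151665 + 21308
151665 = 7×21308 + 2509
21308 = 8×2509 + 1236
2509 = 2×1236 + 37
1236 = 33×37 + 15
37 = 2×15 + 7
15 = 2×7 + 1
7 = 7×1 + 0
The gcd is 1. Working backward:
1 = 15 − 2·7
1 = −2·37 + 5·15
1 = 5·1236 − 167·37
1 = −167·2509 + 339·1236
1 = 339·21308 − 2879·2509
1 = −2879·151665 + 20492·21308
1 = 20492·1082963 − 146323·151665
So 151665·(-146323) ≡ 1 (mod 1082963), and -146323 ≡ 936640 (mod 1082963).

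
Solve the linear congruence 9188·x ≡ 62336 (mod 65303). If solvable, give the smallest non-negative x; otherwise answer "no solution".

First find gcd(9188, 65303):
65303 = 7*9188 + 987
9188 = 9*987 + 305
987 = 3*305 + 72
305 = 4*72 + 17
72 = 4*17 + 4
17 = 4*4 + 1
4 = 4*1 + 0
gcd = 1, so a unique solution mod 65303 exists.
Back-substitute for the Bézout coefficients:
1 = 17 − 4·4
1 = −4·72 + 17·17
1 = 17·305 − 72·72
1 = −72·987 + 233·305
1 = 233·9188 − 2169·987
1 = −2169·65303 + 15416·9188
So 9188·(15416) ≡ 1 (mod 65303), giving 9188⁻¹ ≡ 15416.
x ≡ 9188⁻¹·62336 ≡ 15416·62336 ≡ 38131 (mod 65303).

38131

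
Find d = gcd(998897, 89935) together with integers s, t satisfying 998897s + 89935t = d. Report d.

1

Repeated division:
998897 = 11·89935 + 9612
89935 = 9·9612 + 3427
9612 = 2·3427 + 2758
3427 = 1·2758 + 669
2758 = 4·669 + 82
669 = 8·82 + 13
82 = 6·13 + 4
13 = 3·4 + 1
4 = 4·1 + 0
gcd(998897, 89935) = 1.
Express as a combination:
1 = 13 − 3·4
1 = −3·82 + 19·13
1 = 19·669 − 155·82
1 = −155·2758 + 639·669
1 = 639·3427 − 794·2758
1 = −794·9612 + 2227·3427
1 = 2227·89935 − 20837·9612
1 = −20837·998897 + 231434·89935
So 1 = (-20837)·998897 + (231434)·89935.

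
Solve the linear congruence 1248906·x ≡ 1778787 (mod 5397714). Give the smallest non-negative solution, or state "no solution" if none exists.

no solution

gcd(1248906, 5397714):
5397714 = 4·1248906 + 402090
1248906 = 3·402090 + 42636
402090 = 9·42636 + 18366
42636 = 2·18366 + 5904
18366 = 3·5904 + 654
5904 = 9·654 + 18
654 = 36·18 + 6
18 = 3·6 + 0
gcd = 6, but 6 ∤ 1778787, so the congruence has no solution.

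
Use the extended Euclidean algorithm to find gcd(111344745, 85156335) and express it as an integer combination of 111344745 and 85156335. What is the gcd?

15

Euclidean algorithm:
111344745 = 1·85156335 + 26188410
85156335 = 3·26188410 + 6591105
26188410 = 3·6591105 + 6415095
6591105 = 1·6415095 + 176010
6415095 = 36·176010 + 78735
176010 = 2·78735 + 18540
78735 = 4·18540 + 4575
18540 = 4·4575 + 240
4575 = 19·240 + 15
240 = 16·15 + 0
gcd(111344745, 85156335) = 15.
Express as a combination:
15 = 4575 − 19·240
15 = −19·18540 + 77·4575
15 = 77·78735 − 327·18540
15 = −327·176010 + 731·78735
15 = 731·6415095 − 26643·176010
15 = −26643·6591105 + 27374·6415095
15 = 27374·26188410 − 108765·6591105
15 = −108765·85156335 + 353669·26188410
15 = 353669·111344745 − 462434·85156335
So 15 = (353669)·111344745 + (-462434)·85156335.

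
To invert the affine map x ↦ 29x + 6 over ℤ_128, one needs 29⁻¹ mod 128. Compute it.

53

gcd(128, 29) by repeated division:
128 = 4·29 + 12
29 = 2·12 + 5
12 = 2·5 + 2
5 = 2·2 + 1
2 = 2·1 + 0
gcd = 1, so the inverse exists. Back-substitute:
1 = 5 − 2·2
1 = −2·12 + 5·5
1 = 5·29 − 12·12
1 = −12·128 + 53·29
So 29·53 ≡ 1 (mod 128).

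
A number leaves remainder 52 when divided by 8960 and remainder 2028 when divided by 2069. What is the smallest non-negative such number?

16504372

Write x = 52 + 8960·k. Then 8960·k ≡ 2028 − 52 ≡ 1976 (mod 2069).
Need 8960⁻¹ mod 2069. Extended Euclid on (2069, 684):
2069 = 3*684 + 17
684 = 40*17 + 4
17 = 4*4 + 1
4 = 4*1 + 0
Back-substitute:
1 = 17 − 4·4
1 = −4·684 + 161·17
1 = 161·2069 − 487·684
8960⁻¹ ≡ 1582 (mod 2069), so k ≡ 1582·1976 ≡ 1842 (mod 2069).
x = 52 + 8960·1842 = 16504372.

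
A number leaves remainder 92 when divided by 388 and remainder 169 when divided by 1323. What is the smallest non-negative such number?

54412

Write x = 92 + 388·k. Then 388·k ≡ 169 − 92 ≡ 77 (mod 1323).
Need 388⁻¹ mod 1323. Extended Euclid on (1323, 388):
1323 = 3×388 + 159
388 = 2×159 + 70
159 = 2×70 + 19
70 = 3×19 + 13
19 = 1×13 + 6
13 = 2×6 + 1
6 = 6×1 + 0
Back-substitute:
1 = 13 − 2·6
1 = −2·19 + 3·13
1 = 3·70 − 11·19
1 = −11·159 + 25·70
1 = 25·388 − 61·159
1 = −61·1323 + 208·388
388⁻¹ ≡ 208 (mod 1323), so k ≡ 208·77 ≡ 140 (mod 1323).
x = 92 + 388·140 = 54412.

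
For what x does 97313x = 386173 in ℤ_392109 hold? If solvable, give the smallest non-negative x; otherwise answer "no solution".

214934

First find gcd(97313, 392109):
392109 = 4×97313 + 2857
97313 = 34×2857 + 175
2857 = 16×175 + 57
175 = 3×57 + 4
57 = 14×4 + 1
4 = 4×1 + 0
gcd = 1, so a unique solution mod 392109 exists.
Back-substitute for the Bézout coefficients:
1 = 57 − 14·4
1 = −14·175 + 43·57
1 = 43·2857 − 702·175
1 = −702·97313 + 23911·2857
1 = 23911·392109 − 96346·97313
So 97313·(-96346) ≡ 1 (mod 392109), giving 97313⁻¹ ≡ 295763.
x ≡ 97313⁻¹·386173 ≡ 295763·386173 ≡ 214934 (mod 392109).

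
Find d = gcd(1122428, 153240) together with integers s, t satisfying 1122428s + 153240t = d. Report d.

4

Repeated division:
1122428 = 7*153240 + 49748
153240 = 3*49748 + 3996
49748 = 12*3996 + 1796
3996 = 2*1796 + 404
1796 = 4*404 + 180
404 = 2*180 + 44
180 = 4*44 + 4
44 = 11*4 + 0
gcd(1122428, 153240) = 4.
Working backward:
4 = 180 − 4·44
4 = −4·404 + 9·180
4 = 9·1796 − 40·404
4 = −40·3996 + 89·1796
4 = 89·49748 − 1108·3996
4 = −1108·153240 + 3413·49748
4 = 3413·1122428 − 24999·153240
So 4 = (3413)·1122428 + (-24999)·153240.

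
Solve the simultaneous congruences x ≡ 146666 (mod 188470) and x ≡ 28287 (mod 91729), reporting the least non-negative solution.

Write x = 146666 + 188470·k. Then 188470·k ≡ 28287 − 146666 ≡ 65079 (mod 91729).
Need 188470⁻¹ mod 91729. Extended Euclid on (91729, 5012):
91729 = 18·5012 + 1513
5012 = 3·1513 + 473
1513 = 3·473 + 94
473 = 5·94 + 3
94 = 31·3 + 1
3 = 3·1 + 0
Back-substitute:
1 = 94 − 31·3
1 = −31·473 + 156·94
1 = 156·1513 − 499·473
1 = −499·5012 + 1653·1513
1 = 1653·91729 − 30253·5012
188470⁻¹ ≡ 61476 (mod 91729), so k ≡ 61476·65079 ≡ 36269 (mod 91729).
x = 146666 + 188470·36269 = 6835765096.

6835765096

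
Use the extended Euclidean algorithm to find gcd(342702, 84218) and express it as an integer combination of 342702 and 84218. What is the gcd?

2

Apply Euclid's algorithm to 342702 and 84218:
342702 = 4×84218 + 5830
84218 = 14×5830 + 2598
5830 = 2×2598 + 634
2598 = 4×634 + 62
634 = 10×62 + 14
62 = 4×14 + 6
14 = 2×6 + 2
6 = 3×2 + 0
gcd(342702, 84218) = 2.
Express as a combination:
2 = 14 − 2·6
2 = −2·62 + 9·14
2 = 9·634 − 92·62
2 = −92·2598 + 377·634
2 = 377·5830 − 846·2598
2 = −846·84218 + 12221·5830
2 = 12221·342702 − 49730·84218
So 2 = (12221)·342702 + (-49730)·84218.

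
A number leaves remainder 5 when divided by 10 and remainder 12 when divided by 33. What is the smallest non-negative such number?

Write x = 5 + 10·k. Then 10·k ≡ 12 − 5 ≡ 7 (mod 33).
Need 10⁻¹ mod 33. Extended Euclid on (33, 10):
33 = 3*10 + 3
10 = 3*3 + 1
3 = 3*1 + 0
Back-substitute:
1 = 10 − 3·3
1 = −3·33 + 10·10
10⁻¹ ≡ 10 (mod 33), so k ≡ 10·7 ≡ 4 (mod 33).
x = 5 + 10·4 = 45.

45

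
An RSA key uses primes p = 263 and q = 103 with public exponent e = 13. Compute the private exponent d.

20557

φ(n) = (p−1)(q−1) = 262·102 = 26724.
Need d with 13·d ≡ 1 (mod 26724). Apply the extended Euclidean algorithm:
26724 = 2055×13 + 9
13 = 1×9 + 4
9 = 2×4 + 1
4 = 4×1 + 0
Back-substitute:
1 = 9 − 2·4
1 = −2·13 + 3·9
1 = 3·26724 − 6167·13
So 13·(-6167) ≡ 1 (mod 26724), hence d ≡ -6167 ≡ 20557 (mod 26724).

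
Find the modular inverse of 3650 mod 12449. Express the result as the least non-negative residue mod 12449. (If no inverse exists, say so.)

10406

gcd(12449, 3650) by repeated division:
12449 = 3×3650 + 1499
3650 = 2×1499 + 652
1499 = 2×652 + 195
652 = 3×195 + 67
195 = 2×67 + 61
67 = 1×61 + 6
61 = 10×6 + 1
6 = 6×1 + 0
The gcd is 1. Working backward:
1 = 61 − 10·6
1 = −10·67 + 11·61
1 = 11·195 − 32·67
1 = −32·652 + 107·195
1 = 107·1499 − 246·652
1 = −246·3650 + 599·1499
1 = 599·12449 − 2043·3650
So 3650·(-2043) ≡ 1 (mod 12449), and -2043 ≡ 10406 (mod 12449).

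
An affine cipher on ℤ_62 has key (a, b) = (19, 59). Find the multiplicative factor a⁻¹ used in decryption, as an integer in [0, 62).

49

Extended Euclidean algorithm:
62 = 3×19 + 5
19 = 3×5 + 4
5 = 1×4 + 1
4 = 4×1 + 0
Since gcd(19, 62) = 1, back-substitute to write 1 as a combination:
1 = 5 − 4
1 = −19 + 4·5
1 = 4·62 − 13·19
So 19·(-13) ≡ 1 (mod 62), and -13 ≡ 49 (mod 62).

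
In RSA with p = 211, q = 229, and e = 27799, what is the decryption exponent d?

φ(n) = (p−1)(q−1) = 210·228 = 47880.
Need d with 27799·d ≡ 1 (mod 47880). Apply the extended Euclidean algorithm:
47880 = 1*27799 + 20081
27799 = 1*20081 + 7718
20081 = 2*7718 + 4645
7718 = 1*4645 + 3073
4645 = 1*3073 + 1572
3073 = 1*1572 + 1501
1572 = 1*1501 + 71
1501 = 21*71 + 10
71 = 7*10 + 1
10 = 10*1 + 0
Back-substitute:
1 = 71 − 7·10
1 = −7·1501 + 148·71
1 = 148·1572 − 155·1501
1 = −155·3073 + 303·1572
1 = 303·4645 − 458·3073
1 = −458·7718 + 761·4645
1 = 761·20081 − 1980·7718
1 = −1980·27799 + 2741·20081
1 = 2741·47880 − 4721·27799
So 27799·(-4721) ≡ 1 (mod 47880), hence d ≡ -4721 ≡ 43159 (mod 47880).

43159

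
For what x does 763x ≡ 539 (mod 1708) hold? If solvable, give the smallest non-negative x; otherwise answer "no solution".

First find gcd(763, 1708):
1708 = 2*763 + 182
763 = 4*182 + 35
182 = 5*35 + 7
35 = 5*7 + 0
gcd = 7 and 7 | 539, so solutions exist. Divide through by 7: 109x ≡ 77 (mod 244).
Now find 109⁻¹ mod 244:
244 = 2·109 + 26
109 = 4·26 + 5
26 = 5·5 + 1
5 = 5·1 + 0
Back-substitute:
1 = 26 − 5·5
1 = −5·109 + 21·26
1 = 21·244 − 47·109
So 109·(-47) ≡ 1 (mod 244), i.e. 109⁻¹ ≡ 197.
Then x ≡ 197·77 ≡ 41 (mod 244); the smallest non-negative solution is x = 41.

41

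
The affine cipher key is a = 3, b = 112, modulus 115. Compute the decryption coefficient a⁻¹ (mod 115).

77

Run Euclid on (115, 3):
115 = 38×3 + 1
3 = 3×1 + 0
The gcd is 1. Working backward:
1 = 115 − 38·3
Thus 3·(-38) ≡ 1 (mod 115); reducing, -38 mod 115 = 77.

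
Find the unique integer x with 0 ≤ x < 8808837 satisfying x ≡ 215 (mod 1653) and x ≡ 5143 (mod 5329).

Write x = 215 + 1653·k. Then 1653·k ≡ 5143 − 215 ≡ 4928 (mod 5329).
Need 1653⁻¹ mod 5329. Extended Euclid on (5329, 1653):
5329 = 3*1653 + 370
1653 = 4*370 + 173
370 = 2*173 + 24
173 = 7*24 + 5
24 = 4*5 + 4
5 = 1*4 + 1
4 = 4*1 + 0
Back-substitute:
1 = 5 − 4
1 = −24 + 5·5
1 = 5·173 − 36·24
1 = −36·370 + 77·173
1 = 77·1653 − 344·370
1 = −344·5329 + 1109·1653
1653⁻¹ ≡ 1109 (mod 5329), so k ≡ 1109·4928 ≡ 2927 (mod 5329).
x = 215 + 1653·2927 = 4838546.

4838546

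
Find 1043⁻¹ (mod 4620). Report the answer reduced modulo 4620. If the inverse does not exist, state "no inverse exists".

Euclidean algorithm on 4620, 1043:
4620 = 4*1043 + 448
1043 = 2*448 + 147
448 = 3*147 + 7
147 = 21*7 + 0
The gcd is 7, not 1, hence no inverse exists.

no inverse exists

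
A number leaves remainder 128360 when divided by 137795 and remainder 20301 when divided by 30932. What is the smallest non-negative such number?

Write x = 128360 + 137795·k. Then 137795·k ≡ 20301 − 128360 ≡ 15669 (mod 30932).
Need 137795⁻¹ mod 30932. Extended Euclid on (30932, 14067):
30932 = 2*14067 + 2798
14067 = 5*2798 + 77
2798 = 36*77 + 26
77 = 2*26 + 25
26 = 1*25 + 1
25 = 25*1 + 0
Back-substitute:
1 = 26 − 25
1 = −77 + 3·26
1 = 3·2798 − 109·77
1 = −109·14067 + 548·2798
1 = 548·30932 − 1205·14067
137795⁻¹ ≡ 29727 (mod 30932), so k ≡ 29727·15669 ≡ 18307 (mod 30932).
x = 128360 + 137795·18307 = 2522741425.

2522741425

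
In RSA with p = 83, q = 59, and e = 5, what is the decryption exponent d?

φ(n) = (p−1)(q−1) = 82·58 = 4756.
Need d with 5·d ≡ 1 (mod 4756). Apply the extended Euclidean algorithm:
4756 = 951×5 + 1
5 = 5×1 + 0
Back-substitute:
1 = 4756 − 951·5
So 5·(-951) ≡ 1 (mod 4756), hence d ≡ -951 ≡ 3805 (mod 4756).

3805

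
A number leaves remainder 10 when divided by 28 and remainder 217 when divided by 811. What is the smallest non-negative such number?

9138

Write x = 10 + 28·k. Then 28·k ≡ 217 − 10 ≡ 207 (mod 811).
Need 28⁻¹ mod 811. Extended Euclid on (811, 28):
811 = 28·28 + 27
28 = 1·27 + 1
27 = 27·1 + 0
Back-substitute:
1 = 28 − 27
1 = −811 + 29·28
28⁻¹ ≡ 29 (mod 811), so k ≡ 29·207 ≡ 326 (mod 811).
x = 10 + 28·326 = 9138.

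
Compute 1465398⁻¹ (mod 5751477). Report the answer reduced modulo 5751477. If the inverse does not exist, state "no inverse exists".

Euclidean algorithm on 5751477, 1465398:
5751477 = 3×1465398 + 1355283
1465398 = 1×1355283 + 110115
1355283 = 12×110115 + 33903
110115 = 3×33903 + 8406
33903 = 4×8406 + 279
8406 = 30×279 + 36
279 = 7×36 + 27
36 = 1×27 + 9
27 = 3×9 + 0
The gcd is 9, not 1, hence no inverse exists.

no inverse exists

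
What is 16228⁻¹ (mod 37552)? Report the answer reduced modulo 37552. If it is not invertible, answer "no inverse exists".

no inverse exists

Euclidean algorithm on 37552, 16228:
37552 = 2*16228 + 5096
16228 = 3*5096 + 940
5096 = 5*940 + 396
940 = 2*396 + 148
396 = 2*148 + 100
148 = 1*100 + 48
100 = 2*48 + 4
48 = 12*4 + 0
The gcd is 4, not 1, hence no inverse exists.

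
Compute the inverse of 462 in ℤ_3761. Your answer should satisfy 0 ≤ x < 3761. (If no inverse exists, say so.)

1620

gcd(3761, 462) by repeated division:
3761 = 8×462 + 65
462 = 7×65 + 7
65 = 9×7 + 2
7 = 3×2 + 1
2 = 2×1 + 0
gcd = 1, so the inverse exists. Back-substitute:
1 = 7 − 3·2
1 = −3·65 + 28·7
1 = 28·462 − 199·65
1 = −199·3761 + 1620·462
So 462·1620 ≡ 1 (mod 3761).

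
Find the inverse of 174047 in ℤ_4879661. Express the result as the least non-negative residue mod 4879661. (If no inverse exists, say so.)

548337

Extended Euclidean algorithm:
4879661 = 28*174047 + 6345
174047 = 27*6345 + 2732
6345 = 2*2732 + 881
2732 = 3*881 + 89
881 = 9*89 + 80
89 = 1*80 + 9
80 = 8*9 + 8
9 = 1*8 + 1
8 = 8*1 + 0
Since gcd(174047, 4879661) = 1, back-substitute to write 1 as a combination:
1 = 9 − 8
1 = −80 + 9·9
1 = 9·89 − 10·80
1 = −10·881 + 99·89
1 = 99·2732 − 307·881
1 = −307·6345 + 713·2732
1 = 713·174047 − 19558·6345
1 = −19558·4879661 + 548337·174047
So 174047·548337 ≡ 1 (mod 4879661).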